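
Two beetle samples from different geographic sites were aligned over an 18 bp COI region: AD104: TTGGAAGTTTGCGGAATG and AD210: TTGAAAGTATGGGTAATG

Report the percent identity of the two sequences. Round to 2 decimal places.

77.78%

Differing sites — 4:G/A; 9:T/A; 12:C/G; 14:G/T.
14 of the 18 sites match, so the percent identity is 14/18 × 100 = 77.78%.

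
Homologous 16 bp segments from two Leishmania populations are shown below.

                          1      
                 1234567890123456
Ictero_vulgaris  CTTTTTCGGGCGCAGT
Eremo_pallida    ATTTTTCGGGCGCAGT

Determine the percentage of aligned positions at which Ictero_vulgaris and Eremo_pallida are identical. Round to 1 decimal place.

93.8%

A single mismatch occurs at site 1 (C/A).
15 of the 16 sites match, so the percent identity is 15/16 × 100 = 93.8%.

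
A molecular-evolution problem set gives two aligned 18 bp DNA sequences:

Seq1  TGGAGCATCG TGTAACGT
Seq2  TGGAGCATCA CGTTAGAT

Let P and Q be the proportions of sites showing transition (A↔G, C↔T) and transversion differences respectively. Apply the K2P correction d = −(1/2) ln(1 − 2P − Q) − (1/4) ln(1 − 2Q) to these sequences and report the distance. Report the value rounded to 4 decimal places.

The sequences differ at positions 10 (G/A, transition), 11 (T/C, transition), 14 (A/T, transversion), 16 (C/G, transversion), 17 (G/A, transition).
Of the 5 differences, 3 transitions and 2 transversions over 18 sites: P = 3/18 = 0.166667, Q = 2/18 = 0.111111.
d = −0.5·ln(0.555555) − 0.25·ln(0.777778) = −0.5·(-0.587788) − 0.25·(-0.251314) = 0.3567.

0.3567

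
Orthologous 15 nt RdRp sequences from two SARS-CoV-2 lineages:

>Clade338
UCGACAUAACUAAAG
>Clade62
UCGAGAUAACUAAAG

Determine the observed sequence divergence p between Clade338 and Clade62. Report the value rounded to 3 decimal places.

A single mismatch occurs at site 5 (C/G).
There are 1 differences over 15 sites, so p = 1/15 = 0.067.

0.067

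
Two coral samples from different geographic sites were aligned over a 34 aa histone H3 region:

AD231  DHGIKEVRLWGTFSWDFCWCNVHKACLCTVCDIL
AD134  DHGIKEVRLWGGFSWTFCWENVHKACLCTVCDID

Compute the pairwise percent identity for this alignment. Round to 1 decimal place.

88.2%

Mismatches occur at site 12 (T↔G), site 16 (D↔T), site 20 (C↔E), site 34 (L↔D).
30 of the 34 sites match, so the percent identity is 30/34 × 100 = 88.2%.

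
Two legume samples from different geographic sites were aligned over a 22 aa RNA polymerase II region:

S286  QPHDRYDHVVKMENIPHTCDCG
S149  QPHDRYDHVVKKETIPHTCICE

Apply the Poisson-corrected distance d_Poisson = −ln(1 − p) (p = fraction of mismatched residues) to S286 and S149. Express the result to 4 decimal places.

0.2007

Mismatches occur at site 12 (M/K), site 14 (N/T), site 20 (D/I), site 22 (G/E).
p = 4/22 = 0.181818.
d = −ln(1 − 0.181818) = −ln(0.818182) = 0.2007.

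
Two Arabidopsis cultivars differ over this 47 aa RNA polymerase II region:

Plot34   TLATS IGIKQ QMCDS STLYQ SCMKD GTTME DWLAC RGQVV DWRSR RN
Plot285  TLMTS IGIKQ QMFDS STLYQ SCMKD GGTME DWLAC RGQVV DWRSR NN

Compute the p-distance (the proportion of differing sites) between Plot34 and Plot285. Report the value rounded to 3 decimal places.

0.085

Differing sites — 3:A/M; 13:C/F; 27:T/G; 46:R/N.
There are 4 differences over 47 sites, so p = 4/47 = 0.085.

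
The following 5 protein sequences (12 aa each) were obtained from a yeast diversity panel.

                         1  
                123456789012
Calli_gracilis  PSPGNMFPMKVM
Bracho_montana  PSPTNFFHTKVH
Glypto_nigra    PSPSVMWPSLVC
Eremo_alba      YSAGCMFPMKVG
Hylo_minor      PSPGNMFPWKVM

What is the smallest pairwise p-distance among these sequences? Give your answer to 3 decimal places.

Pairwise Hamming distances:
  Calli_gracilis vs Bracho_montana: 5
  Calli_gracilis vs Glypto_nigra: 6
  Calli_gracilis vs Eremo_alba: 4
  Calli_gracilis vs Hylo_minor: 1
  Bracho_montana vs Glypto_nigra: 8
  Bracho_montana vs Eremo_alba: 8
  Bracho_montana vs Hylo_minor: 5
  Glypto_nigra vs Eremo_alba: 8
  Glypto_nigra vs Hylo_minor: 6
  Eremo_alba vs Hylo_minor: 5
The smallest is 1 mismatch, between Calli_gracilis and Hylo_minor; p = 1/12 = 0.083.

0.083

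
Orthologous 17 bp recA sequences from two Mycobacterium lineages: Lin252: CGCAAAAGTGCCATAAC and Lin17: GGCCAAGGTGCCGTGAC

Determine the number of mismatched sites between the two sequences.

5

Mismatches occur at site 1 (C↔G), site 4 (A↔C), site 7 (A↔G), site 13 (A↔G), site 15 (A↔G).
That gives 5 mismatches out of 17 aligned sites, so the Hamming distance is 5.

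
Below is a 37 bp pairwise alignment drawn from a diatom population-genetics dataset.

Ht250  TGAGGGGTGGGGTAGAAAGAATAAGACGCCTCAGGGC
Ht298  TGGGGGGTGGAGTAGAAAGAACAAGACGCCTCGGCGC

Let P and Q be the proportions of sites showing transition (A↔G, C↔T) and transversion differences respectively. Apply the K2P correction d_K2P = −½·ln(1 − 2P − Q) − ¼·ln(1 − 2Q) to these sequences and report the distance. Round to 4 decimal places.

Differing sites — 3:A/G (Ti); 11:G/A (Ti); 22:T/C (Ti); 33:A/G (Ti); 35:G/C (Tv).
Of the 5 differences, 4 transitions and 1 transversion over 37 sites: P = 4/37 = 0.108108, Q = 1/37 = 0.027027.
d = −0.5·ln(0.756757) − 0.25·ln(0.945946) = −0.5·(-0.278713) − 0.25·(-0.055570) = 0.1532.

0.1532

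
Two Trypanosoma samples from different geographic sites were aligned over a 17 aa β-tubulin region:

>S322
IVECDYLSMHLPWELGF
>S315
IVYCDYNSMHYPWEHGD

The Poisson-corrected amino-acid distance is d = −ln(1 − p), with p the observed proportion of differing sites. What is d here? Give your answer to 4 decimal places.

Mismatches occur at site 3 (E/Y), site 7 (L/N), site 11 (L/Y), site 15 (L/H), site 17 (F/D).
p = 5/17 = 0.294118.
d = −ln(1 − 0.294118) = −ln(0.705882) = 0.3483.

0.3483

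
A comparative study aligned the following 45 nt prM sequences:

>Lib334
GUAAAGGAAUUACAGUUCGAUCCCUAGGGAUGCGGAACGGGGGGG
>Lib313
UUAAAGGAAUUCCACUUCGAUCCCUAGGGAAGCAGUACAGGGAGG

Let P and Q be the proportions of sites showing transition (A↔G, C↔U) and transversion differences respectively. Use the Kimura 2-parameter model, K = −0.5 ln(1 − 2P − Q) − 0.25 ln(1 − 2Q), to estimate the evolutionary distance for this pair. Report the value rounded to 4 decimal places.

Differing sites — 1:G/U (Tv); 12:A/C (Tv); 15:G/C (Tv); 31:U/A (Tv); 34:G/A (Ti); 36:A/U (Tv); 39:G/A (Ti); 43:G/A (Ti).
Of the 8 differences, 3 transitions and 5 transversions over 45 sites: P = 3/45 = 0.066667, Q = 5/45 = 0.111111.
d = −0.5·ln(0.755555) − 0.25·ln(0.777778) = −0.5·(-0.280303) − 0.25·(-0.251314) = 0.2030.

0.2030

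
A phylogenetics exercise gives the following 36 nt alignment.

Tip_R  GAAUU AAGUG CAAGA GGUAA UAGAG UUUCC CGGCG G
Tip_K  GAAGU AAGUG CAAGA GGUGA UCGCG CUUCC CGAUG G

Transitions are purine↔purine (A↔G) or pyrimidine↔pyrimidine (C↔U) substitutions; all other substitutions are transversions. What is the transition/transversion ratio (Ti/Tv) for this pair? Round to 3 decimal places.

1.333

The sequences differ at positions 4 (U/G, transversion), 19 (A/G, transition), 22 (A/C, transversion), 24 (A/C, transversion), 26 (U/C, transition), 33 (G/A, transition), 34 (C/U, transition).
Of the 7 differences, 4 transitions and 3 transversions, so Ti/Tv = 4/3 = 1.333.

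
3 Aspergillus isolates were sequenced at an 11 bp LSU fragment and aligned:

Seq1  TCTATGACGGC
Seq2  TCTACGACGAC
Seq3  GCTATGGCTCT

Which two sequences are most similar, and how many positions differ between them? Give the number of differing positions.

2

Pairwise Hamming distances:
  Seq1 vs Seq2: 2
  Seq1 vs Seq3: 5
  Seq2 vs Seq3: 6
The smallest is 2, between Seq1 and Seq2.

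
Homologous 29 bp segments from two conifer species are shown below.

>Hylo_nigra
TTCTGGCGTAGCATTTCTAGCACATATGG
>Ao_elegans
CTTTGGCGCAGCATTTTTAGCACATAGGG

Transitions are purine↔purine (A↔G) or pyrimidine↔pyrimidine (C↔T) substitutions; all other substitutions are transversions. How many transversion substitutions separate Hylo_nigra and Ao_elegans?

1

Mismatches occur at site 1 (T→C, transition), site 3 (C→T, transition), site 9 (T→C, transition), site 17 (C→T, transition), site 27 (T→G, transversion).
Of the 5 differences, 4 transitions and 1 transversion, so the answer is 1.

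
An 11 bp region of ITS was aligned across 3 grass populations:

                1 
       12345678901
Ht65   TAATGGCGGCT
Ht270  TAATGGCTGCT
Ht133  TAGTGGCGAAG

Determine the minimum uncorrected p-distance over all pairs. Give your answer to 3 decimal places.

0.091

Pairwise Hamming distances:
  Ht65 vs Ht270: 1
  Ht65 vs Ht133: 4
  Ht270 vs Ht133: 5
The smallest is 1 mismatch, between Ht65 and Ht270; p = 1/11 = 0.091.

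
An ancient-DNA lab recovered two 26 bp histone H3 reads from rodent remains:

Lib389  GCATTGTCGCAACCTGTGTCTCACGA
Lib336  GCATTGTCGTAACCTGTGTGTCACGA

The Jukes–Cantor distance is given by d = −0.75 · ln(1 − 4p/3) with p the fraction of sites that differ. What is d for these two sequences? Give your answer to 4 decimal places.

The sequences differ at positions 10 (C/T), 20 (C/G).
p = 2/26 = 0.076923.
d = −0.75 · ln(1 − (4/3)·0.076923) = −0.75 · ln(0.897436) = −0.75 · (-0.108213) = 0.0812.

0.0812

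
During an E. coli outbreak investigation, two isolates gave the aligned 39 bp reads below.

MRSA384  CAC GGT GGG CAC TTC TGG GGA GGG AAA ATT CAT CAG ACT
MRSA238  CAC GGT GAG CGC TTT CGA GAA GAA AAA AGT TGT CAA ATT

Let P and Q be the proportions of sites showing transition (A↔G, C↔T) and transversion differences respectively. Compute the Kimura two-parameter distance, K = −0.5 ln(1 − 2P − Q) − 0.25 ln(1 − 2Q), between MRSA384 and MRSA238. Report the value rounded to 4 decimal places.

Mismatches occur at site 8 (G↔A, transition), site 11 (A↔G, transition), site 15 (C↔T, transition), site 16 (T↔C, transition), site 18 (G↔A, transition), site 20 (G↔A, transition), site 23 (G↔A, transition), site 24 (G↔A, transition), site 29 (T↔G, transversion), site 31 (C↔T, transition), site 32 (A↔G, transition), site 36 (G↔A, transition), site 38 (C↔T, transition).
Of the 13 differences, 12 transitions and 1 transversion over 39 sites: P = 12/39 = 0.307692, Q = 1/39 = 0.025641.
d = −0.5·ln(0.358975) − 0.25·ln(0.948718) = −0.5·(-1.024503) − 0.25·(-0.052644) = 0.5254.

0.5254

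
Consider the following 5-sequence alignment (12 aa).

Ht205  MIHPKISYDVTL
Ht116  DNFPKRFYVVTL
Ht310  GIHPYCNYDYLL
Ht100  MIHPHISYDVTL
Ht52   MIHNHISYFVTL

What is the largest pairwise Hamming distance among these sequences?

9

Pairwise Hamming distances:
  Ht205 vs Ht116: 6
  Ht205 vs Ht310: 6
  Ht205 vs Ht100: 1
  Ht205 vs Ht52: 3
  Ht116 vs Ht310: 9
  Ht116 vs Ht100: 7
  Ht116 vs Ht52: 8
  Ht310 vs Ht100: 6
  Ht310 vs Ht52: 8
  Ht100 vs Ht52: 2
The largest is 9, between Ht116 and Ht310.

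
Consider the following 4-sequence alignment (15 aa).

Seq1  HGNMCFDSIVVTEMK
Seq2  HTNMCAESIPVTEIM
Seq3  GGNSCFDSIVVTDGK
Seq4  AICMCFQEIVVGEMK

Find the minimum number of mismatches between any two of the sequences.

Pairwise Hamming distances:
  Seq1 vs Seq2: 6
  Seq1 vs Seq3: 4
  Seq1 vs Seq4: 6
  Seq2 vs Seq3: 9
  Seq2 vs Seq4: 10
  Seq3 vs Seq4: 9
The smallest is 4, between Seq1 and Seq3.

4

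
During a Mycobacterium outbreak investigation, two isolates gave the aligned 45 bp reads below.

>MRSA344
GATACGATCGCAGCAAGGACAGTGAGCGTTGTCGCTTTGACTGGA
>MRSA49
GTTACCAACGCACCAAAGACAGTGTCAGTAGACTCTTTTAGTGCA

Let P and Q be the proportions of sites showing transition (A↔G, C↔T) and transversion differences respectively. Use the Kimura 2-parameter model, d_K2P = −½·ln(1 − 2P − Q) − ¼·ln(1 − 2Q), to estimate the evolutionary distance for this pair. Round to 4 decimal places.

0.4183

Differing sites — 2:A/T (Tv); 6:G/C (Tv); 8:T/A (Tv); 13:G/C (Tv); 17:G/A (Ti); 25:A/T (Tv); 26:G/C (Tv); 27:C/A (Tv); 30:T/A (Tv); 32:T/A (Tv); 34:G/T (Tv); 39:G/T (Tv); 41:C/G (Tv); 44:G/C (Tv).
Of the 14 differences, 1 transition and 13 transversions over 45 sites: P = 1/45 = 0.022222, Q = 13/45 = 0.288889.
d = −0.5·ln(0.666667) − 0.25·ln(0.422222) = −0.5·(-0.405465) − 0.25·(-0.862224) = 0.4183.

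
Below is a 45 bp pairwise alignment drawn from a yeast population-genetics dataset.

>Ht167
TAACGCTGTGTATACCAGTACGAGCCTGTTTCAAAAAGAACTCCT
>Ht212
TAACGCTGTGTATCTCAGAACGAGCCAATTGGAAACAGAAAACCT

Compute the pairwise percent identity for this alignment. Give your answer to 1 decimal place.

The sequences differ at positions 14 (A/C), 15 (C/T), 19 (T/A), 27 (T/A), 28 (G/A), 31 (T/G), 32 (C/G), 36 (A/C), 41 (C/A), 42 (T/A).
35 of the 45 sites match, so the percent identity is 35/45 × 100 = 77.8%.

77.8%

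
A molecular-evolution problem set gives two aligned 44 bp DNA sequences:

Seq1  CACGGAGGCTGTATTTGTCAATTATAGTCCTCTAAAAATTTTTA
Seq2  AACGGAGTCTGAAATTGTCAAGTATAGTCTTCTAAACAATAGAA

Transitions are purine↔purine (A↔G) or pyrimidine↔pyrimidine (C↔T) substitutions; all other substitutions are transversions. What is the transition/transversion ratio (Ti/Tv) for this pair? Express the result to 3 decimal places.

Differing sites — 1:C/A (Tv); 8:G/T (Tv); 12:T/A (Tv); 14:T/A (Tv); 22:T/G (Tv); 30:C/T (Ti); 37:A/C (Tv); 39:T/A (Tv); 41:T/A (Tv); 42:T/G (Tv); 43:T/A (Tv).
Of the 11 differences, 1 transition and 10 transversions, so Ti/Tv = 1/10 = 0.100.

0.100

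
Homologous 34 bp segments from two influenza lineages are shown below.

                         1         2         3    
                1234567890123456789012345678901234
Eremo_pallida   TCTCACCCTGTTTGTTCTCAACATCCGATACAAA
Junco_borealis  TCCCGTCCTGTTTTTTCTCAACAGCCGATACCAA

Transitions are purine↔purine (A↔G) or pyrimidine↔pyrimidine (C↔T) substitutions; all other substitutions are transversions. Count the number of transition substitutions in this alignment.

3

The sequences differ at positions 3 (T/C, transition), 5 (A/G, transition), 6 (C/T, transition), 14 (G/T, transversion), 24 (T/G, transversion), 32 (A/C, transversion).
Of the 6 differences, 3 transitions and 3 transversions, so the answer is 3.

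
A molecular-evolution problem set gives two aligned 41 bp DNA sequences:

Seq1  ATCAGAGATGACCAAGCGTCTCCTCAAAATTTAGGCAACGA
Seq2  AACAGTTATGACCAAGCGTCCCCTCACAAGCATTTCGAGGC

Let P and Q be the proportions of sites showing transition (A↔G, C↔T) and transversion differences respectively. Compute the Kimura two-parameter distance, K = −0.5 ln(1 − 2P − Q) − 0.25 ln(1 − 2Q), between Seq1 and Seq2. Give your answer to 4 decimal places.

0.4600

Mismatches occur at site 2 (T→A, transversion), site 6 (A→T, transversion), site 7 (G→T, transversion), site 21 (T→C, transition), site 27 (A→C, transversion), site 30 (T→G, transversion), site 31 (T→C, transition), site 32 (T→A, transversion), site 33 (A→T, transversion), site 34 (G→T, transversion), site 35 (G→T, transversion), site 37 (A→G, transition), site 39 (C→G, transversion), site 41 (A→C, transversion).
Of the 14 differences, 3 transitions and 11 transversions over 41 sites: P = 3/41 = 0.073171, Q = 11/41 = 0.268293.
d = −0.5·ln(0.585365) − 0.25·ln(0.463414) = −0.5·(-0.535520) − 0.25·(-0.769134) = 0.4600.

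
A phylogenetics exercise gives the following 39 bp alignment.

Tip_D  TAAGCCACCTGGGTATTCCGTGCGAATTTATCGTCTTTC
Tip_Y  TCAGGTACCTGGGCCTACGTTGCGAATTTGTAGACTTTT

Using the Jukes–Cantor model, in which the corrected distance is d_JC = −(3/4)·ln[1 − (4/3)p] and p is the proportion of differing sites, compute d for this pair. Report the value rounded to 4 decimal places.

Mismatches occur at site 2 (A↔C), site 5 (C↔G), site 6 (C↔T), site 14 (T↔C), site 15 (A↔C), site 17 (T↔A), site 19 (C↔G), site 20 (G↔T), site 30 (A↔G), site 32 (C↔A), site 34 (T↔A), site 39 (C↔T).
p = 12/39 = 0.307692.
d = −0.75 · ln(1 − (4/3)·0.307692) = −0.75 · ln(0.589744) = −0.75 · (-0.528067) = 0.3961.

0.3961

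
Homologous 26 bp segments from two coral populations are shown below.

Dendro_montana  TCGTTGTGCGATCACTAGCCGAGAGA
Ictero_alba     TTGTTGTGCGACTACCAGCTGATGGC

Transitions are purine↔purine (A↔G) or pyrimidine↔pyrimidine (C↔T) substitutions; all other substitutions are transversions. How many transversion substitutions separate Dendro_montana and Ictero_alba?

Mismatches occur at site 2 (C→T, transition), site 12 (T→C, transition), site 13 (C→T, transition), site 16 (T→C, transition), site 20 (C→T, transition), site 23 (G→T, transversion), site 24 (A→G, transition), site 26 (A→C, transversion).
Of the 8 differences, 6 transitions and 2 transversions, so the answer is 2.

2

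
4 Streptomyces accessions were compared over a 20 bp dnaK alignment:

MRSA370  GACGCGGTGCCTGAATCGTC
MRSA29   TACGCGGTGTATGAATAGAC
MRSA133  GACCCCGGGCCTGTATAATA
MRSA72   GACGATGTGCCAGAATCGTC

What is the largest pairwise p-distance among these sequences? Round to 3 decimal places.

Pairwise Hamming distances:
  MRSA370 vs MRSA29: 5
  MRSA370 vs MRSA133: 7
  MRSA370 vs MRSA72: 3
  MRSA29 vs MRSA133: 10
  MRSA29 vs MRSA72: 8
  MRSA133 vs MRSA72: 9
The largest is 10 mismatches, between MRSA29 and MRSA133; p = 10/20 = 0.500.

0.500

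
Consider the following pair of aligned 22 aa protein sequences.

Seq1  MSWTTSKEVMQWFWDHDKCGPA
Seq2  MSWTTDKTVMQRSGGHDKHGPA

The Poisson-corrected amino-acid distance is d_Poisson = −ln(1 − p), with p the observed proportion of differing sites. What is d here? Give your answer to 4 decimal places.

0.3830

Mismatches occur at site 6 (S↔D), site 8 (E↔T), site 12 (W↔R), site 13 (F↔S), site 14 (W↔G), site 15 (D↔G), site 19 (C↔H).
p = 7/22 = 0.318182.
d = −ln(1 − 0.318182) = −ln(0.681818) = 0.3830.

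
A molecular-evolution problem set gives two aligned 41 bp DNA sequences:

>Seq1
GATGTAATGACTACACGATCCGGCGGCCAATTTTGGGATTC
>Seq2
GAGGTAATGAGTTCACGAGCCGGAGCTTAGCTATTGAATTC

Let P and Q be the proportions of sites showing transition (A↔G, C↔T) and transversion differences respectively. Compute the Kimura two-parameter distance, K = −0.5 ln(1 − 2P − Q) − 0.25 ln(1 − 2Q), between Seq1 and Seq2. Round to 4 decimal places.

Differing sites — 3:T/G (Tv); 11:C/G (Tv); 13:A/T (Tv); 19:T/G (Tv); 24:C/A (Tv); 26:G/C (Tv); 27:C/T (Ti); 28:C/T (Ti); 30:A/G (Ti); 31:T/C (Ti); 33:T/A (Tv); 35:G/T (Tv); 37:G/A (Ti).
Of the 13 differences, 5 transitions and 8 transversions over 41 sites: P = 5/41 = 0.121951, Q = 8/41 = 0.195122.
d = −0.5·ln(0.560976) − 0.25·ln(0.609756) = −0.5·(-0.578077) − 0.25·(-0.494696) = 0.4127.

0.4127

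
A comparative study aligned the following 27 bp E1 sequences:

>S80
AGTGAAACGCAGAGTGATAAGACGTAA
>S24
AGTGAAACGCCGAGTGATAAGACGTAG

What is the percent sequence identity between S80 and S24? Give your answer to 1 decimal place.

Differing sites — 11:A/C; 27:A/G.
25 of the 27 sites match, so the percent identity is 25/27 × 100 = 92.6%.

92.6%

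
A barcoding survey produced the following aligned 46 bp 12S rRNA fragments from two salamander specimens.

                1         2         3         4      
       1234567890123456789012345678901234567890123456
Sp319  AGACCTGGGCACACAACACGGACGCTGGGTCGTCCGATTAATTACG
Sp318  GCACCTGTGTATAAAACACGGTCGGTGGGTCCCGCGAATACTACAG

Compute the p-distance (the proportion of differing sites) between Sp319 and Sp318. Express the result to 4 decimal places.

0.3478

Mismatches occur at site 1 (A→G), site 2 (G→C), site 8 (G→T), site 10 (C→T), site 12 (C→T), site 14 (C→A), site 22 (A→T), site 25 (C→G), site 32 (G→C), site 33 (T→C), site 34 (C→G), site 38 (T→A), site 41 (A→C), site 43 (T→A), site 44 (A→C), site 45 (C→A).
There are 16 differences over 46 sites, so p = 16/46 = 0.3478.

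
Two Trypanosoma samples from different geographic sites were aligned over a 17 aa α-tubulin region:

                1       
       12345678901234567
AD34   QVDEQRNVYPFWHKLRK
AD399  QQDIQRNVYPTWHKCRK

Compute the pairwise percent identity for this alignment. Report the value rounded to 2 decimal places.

Mismatches occur at site 2 (V↔Q), site 4 (E↔I), site 11 (F↔T), site 15 (L↔C).
13 of the 17 sites match, so the percent identity is 13/17 × 100 = 76.47%.

76.47%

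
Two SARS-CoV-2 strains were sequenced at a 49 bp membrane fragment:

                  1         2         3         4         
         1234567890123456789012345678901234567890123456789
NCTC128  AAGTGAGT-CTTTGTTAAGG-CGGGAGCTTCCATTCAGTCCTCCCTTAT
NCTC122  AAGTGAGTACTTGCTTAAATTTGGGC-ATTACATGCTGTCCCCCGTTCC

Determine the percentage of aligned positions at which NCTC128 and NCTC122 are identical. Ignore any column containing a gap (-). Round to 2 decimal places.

Excluding the 3 gap columns leaves 46 comparable sites.
The sequences differ at positions 13 (T/G), 14 (G/C), 19 (G/A), 20 (G/T), 22 (C/T), 26 (A/C), 28 (C/A), 31 (C/A), 35 (T/G), 37 (A/T), 42 (T/C), 45 (C/G), 48 (A/C), 49 (T/C).
32 of the 46 comparable sites match, so the percent identity is 32/46 × 100 = 69.57%.

69.57%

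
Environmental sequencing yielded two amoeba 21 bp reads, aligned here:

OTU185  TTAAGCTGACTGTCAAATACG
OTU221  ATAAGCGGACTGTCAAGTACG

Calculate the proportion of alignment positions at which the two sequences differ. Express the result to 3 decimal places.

The sequences differ at positions 1 (T/A), 7 (T/G), 17 (A/G).
There are 3 differences over 21 sites, so p = 3/21 = 0.143.

0.143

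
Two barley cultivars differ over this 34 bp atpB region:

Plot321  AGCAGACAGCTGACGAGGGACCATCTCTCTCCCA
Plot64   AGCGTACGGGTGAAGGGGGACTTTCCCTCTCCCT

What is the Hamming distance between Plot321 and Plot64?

Mismatches occur at site 4 (A/G), site 5 (G/T), site 8 (A/G), site 10 (C/G), site 14 (C/A), site 16 (A/G), site 22 (C/T), site 23 (A/T), site 26 (T/C), site 34 (A/T).
That gives 10 mismatches out of 34 aligned sites, so the Hamming distance is 10.

10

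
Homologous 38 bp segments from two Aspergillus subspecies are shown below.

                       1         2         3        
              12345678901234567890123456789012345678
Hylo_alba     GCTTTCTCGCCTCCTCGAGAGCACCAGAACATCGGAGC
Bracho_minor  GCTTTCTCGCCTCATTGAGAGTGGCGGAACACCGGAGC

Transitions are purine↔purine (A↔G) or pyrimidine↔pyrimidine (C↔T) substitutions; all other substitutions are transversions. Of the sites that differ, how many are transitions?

5

The sequences differ at positions 14 (C/A, transversion), 16 (C/T, transition), 22 (C/T, transition), 23 (A/G, transition), 24 (C/G, transversion), 26 (A/G, transition), 32 (T/C, transition).
Of the 7 differences, 5 transitions and 2 transversions, so the answer is 5.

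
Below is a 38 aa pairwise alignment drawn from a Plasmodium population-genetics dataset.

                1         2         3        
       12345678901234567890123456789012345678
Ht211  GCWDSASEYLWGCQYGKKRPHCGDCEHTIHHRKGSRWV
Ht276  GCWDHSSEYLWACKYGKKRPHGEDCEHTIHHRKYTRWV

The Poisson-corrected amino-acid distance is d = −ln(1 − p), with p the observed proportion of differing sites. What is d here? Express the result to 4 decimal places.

0.2364

Mismatches occur at site 5 (S↔H), site 6 (A↔S), site 12 (G↔A), site 14 (Q↔K), site 22 (C↔G), site 23 (G↔E), site 34 (G↔Y), site 35 (S↔T).
p = 8/38 = 0.210526.
d = −ln(1 − 0.210526) = −ln(0.789474) = 0.2364.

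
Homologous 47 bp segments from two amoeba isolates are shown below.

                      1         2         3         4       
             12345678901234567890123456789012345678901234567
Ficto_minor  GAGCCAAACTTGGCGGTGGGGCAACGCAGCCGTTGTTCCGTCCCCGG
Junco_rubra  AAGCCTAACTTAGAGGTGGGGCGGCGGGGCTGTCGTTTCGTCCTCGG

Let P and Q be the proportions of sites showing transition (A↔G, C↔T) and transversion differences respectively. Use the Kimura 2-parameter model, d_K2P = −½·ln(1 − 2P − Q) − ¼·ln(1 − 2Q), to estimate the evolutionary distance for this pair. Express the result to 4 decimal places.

0.3302

The sequences differ at positions 1 (G/A, transition), 6 (A/T, transversion), 12 (G/A, transition), 14 (C/A, transversion), 23 (A/G, transition), 24 (A/G, transition), 27 (C/G, transversion), 28 (A/G, transition), 31 (C/T, transition), 34 (T/C, transition), 38 (C/T, transition), 44 (C/T, transition).
Of the 12 differences, 9 transitions and 3 transversions over 47 sites: P = 9/47 = 0.191489, Q = 3/47 = 0.063830.
d = −0.5·ln(0.553192) − 0.25·ln(0.872340) = −0.5·(-0.592050) − 0.25·(-0.136576) = 0.3302.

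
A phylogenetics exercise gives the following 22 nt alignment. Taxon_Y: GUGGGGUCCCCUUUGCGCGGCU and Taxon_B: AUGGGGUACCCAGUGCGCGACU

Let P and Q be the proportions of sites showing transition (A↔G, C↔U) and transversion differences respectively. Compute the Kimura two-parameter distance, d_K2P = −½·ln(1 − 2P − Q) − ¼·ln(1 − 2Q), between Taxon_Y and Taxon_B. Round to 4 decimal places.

The sequences differ at positions 1 (G/A, transition), 8 (C/A, transversion), 12 (U/A, transversion), 13 (U/G, transversion), 20 (G/A, transition).
Of the 5 differences, 2 transitions and 3 transversions over 22 sites: P = 2/22 = 0.090909, Q = 3/22 = 0.136364.
d = −0.5·ln(0.681818) − 0.25·ln(0.727272) = −0.5·(-0.382993) − 0.25·(-0.318455) = 0.2711.

0.2711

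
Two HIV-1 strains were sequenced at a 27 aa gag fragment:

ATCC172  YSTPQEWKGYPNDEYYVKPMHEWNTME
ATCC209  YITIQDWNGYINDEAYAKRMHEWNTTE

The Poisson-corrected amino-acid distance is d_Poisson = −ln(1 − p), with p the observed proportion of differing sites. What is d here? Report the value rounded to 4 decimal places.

0.4055

The sequences differ at positions 2 (S/I), 4 (P/I), 6 (E/D), 8 (K/N), 11 (P/I), 15 (Y/A), 17 (V/A), 19 (P/R), 26 (M/T).
p = 9/27 = 0.333333.
d = −ln(1 − 0.333333) = −ln(0.666667) = 0.4055.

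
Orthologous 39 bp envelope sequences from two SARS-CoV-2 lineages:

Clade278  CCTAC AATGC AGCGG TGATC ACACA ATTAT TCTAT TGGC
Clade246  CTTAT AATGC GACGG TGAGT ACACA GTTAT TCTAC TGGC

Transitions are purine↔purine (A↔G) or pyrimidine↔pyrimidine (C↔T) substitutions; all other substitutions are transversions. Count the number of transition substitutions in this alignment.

7

Differing sites — 2:C/T (Ti); 5:C/T (Ti); 11:A/G (Ti); 12:G/A (Ti); 19:T/G (Tv); 20:C/T (Ti); 26:A/G (Ti); 35:T/C (Ti).
Of the 8 differences, 7 transitions and 1 transversion, so the answer is 7.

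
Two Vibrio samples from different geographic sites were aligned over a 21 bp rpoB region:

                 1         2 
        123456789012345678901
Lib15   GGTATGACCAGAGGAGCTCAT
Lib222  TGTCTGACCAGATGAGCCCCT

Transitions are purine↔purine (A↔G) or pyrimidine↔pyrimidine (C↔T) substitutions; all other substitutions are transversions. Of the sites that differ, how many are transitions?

1

Differing sites — 1:G/T (Tv); 4:A/C (Tv); 13:G/T (Tv); 18:T/C (Ti); 20:A/C (Tv).
Of the 5 differences, 1 transition and 4 transversions, so the answer is 1.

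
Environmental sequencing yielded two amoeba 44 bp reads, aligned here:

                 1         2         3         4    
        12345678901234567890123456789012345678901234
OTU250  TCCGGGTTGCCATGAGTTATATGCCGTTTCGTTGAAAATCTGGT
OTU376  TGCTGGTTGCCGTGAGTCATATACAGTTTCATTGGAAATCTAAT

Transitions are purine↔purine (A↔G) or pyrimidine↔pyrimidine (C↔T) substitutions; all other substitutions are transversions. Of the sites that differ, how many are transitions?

Mismatches occur at site 2 (C↔G, transversion), site 4 (G↔T, transversion), site 12 (A↔G, transition), site 18 (T↔C, transition), site 23 (G↔A, transition), site 25 (C↔A, transversion), site 31 (G↔A, transition), site 35 (A↔G, transition), site 42 (G↔A, transition), site 43 (G↔A, transition).
Of the 10 differences, 7 transitions and 3 transversions, so the answer is 7.

7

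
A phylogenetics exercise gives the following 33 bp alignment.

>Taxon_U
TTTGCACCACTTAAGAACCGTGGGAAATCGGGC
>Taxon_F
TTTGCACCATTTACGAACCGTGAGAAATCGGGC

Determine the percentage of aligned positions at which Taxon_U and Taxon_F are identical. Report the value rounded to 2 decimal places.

Mismatches occur at site 10 (C→T), site 14 (A→C), site 23 (G→A).
30 of the 33 sites match, so the percent identity is 30/33 × 100 = 90.91%.

90.91%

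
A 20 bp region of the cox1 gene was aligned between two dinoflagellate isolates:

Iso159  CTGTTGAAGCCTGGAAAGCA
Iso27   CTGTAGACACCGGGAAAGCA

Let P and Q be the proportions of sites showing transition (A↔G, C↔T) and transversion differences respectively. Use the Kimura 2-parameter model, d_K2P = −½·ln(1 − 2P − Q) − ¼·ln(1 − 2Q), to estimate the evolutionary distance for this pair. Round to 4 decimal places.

0.2330

Mismatches occur at site 5 (T↔A, transversion), site 8 (A↔C, transversion), site 9 (G↔A, transition), site 12 (T↔G, transversion).
Of the 4 differences, 1 transition and 3 transversions over 20 sites: P = 1/20 = 0.050000, Q = 3/20 = 0.150000.
d = −0.5·ln(0.750000) − 0.25·ln(0.700000) = −0.5·(-0.287682) − 0.25·(-0.356675) = 0.2330.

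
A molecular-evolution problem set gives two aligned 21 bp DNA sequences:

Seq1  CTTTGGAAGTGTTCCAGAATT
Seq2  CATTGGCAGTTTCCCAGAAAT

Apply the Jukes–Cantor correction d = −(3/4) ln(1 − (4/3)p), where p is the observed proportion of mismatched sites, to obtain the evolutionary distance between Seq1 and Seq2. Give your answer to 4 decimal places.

The sequences differ at positions 2 (T/A), 7 (A/C), 11 (G/T), 13 (T/C), 20 (T/A).
p = 5/21 = 0.238095.
d = −0.75 · ln(1 − (4/3)·0.238095) = −0.75 · ln(0.682540) = −0.75 · (-0.381934) = 0.2865.

0.2865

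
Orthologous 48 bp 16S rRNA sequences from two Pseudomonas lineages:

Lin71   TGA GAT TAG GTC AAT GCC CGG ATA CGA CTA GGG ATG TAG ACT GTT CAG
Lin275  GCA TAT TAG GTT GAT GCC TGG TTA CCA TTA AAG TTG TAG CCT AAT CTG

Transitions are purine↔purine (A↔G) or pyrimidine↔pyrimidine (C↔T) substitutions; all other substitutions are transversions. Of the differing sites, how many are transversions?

Differing sites — 1:T/G (Tv); 2:G/C (Tv); 4:G/T (Tv); 12:C/T (Ti); 13:A/G (Ti); 19:C/T (Ti); 22:A/T (Tv); 26:G/C (Tv); 28:C/T (Ti); 31:G/A (Ti); 32:G/A (Ti); 34:A/T (Tv); 40:A/C (Tv); 43:G/A (Ti); 44:T/A (Tv); 47:A/T (Tv).
Of the 16 differences, 7 transitions and 9 transversions, so the answer is 9.

9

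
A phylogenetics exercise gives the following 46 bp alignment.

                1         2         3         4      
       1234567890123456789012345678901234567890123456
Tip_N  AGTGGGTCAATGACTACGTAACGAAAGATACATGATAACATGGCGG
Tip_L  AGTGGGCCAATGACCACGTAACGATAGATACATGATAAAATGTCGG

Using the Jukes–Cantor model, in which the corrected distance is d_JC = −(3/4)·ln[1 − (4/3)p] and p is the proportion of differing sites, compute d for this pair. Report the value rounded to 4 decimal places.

The sequences differ at positions 7 (T/C), 15 (T/C), 25 (A/T), 39 (C/A), 43 (G/T).
p = 5/46 = 0.108696.
d = −0.75 · ln(1 − (4/3)·0.108696) = −0.75 · ln(0.855072) = −0.75 · (-0.156570) = 0.1174.

0.1174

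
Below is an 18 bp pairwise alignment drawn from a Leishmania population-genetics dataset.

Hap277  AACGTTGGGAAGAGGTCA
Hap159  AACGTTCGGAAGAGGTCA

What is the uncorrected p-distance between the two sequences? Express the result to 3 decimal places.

0.056

Differing sites — 7:G/C.
There are 1 differences over 18 sites, so p = 1/18 = 0.056.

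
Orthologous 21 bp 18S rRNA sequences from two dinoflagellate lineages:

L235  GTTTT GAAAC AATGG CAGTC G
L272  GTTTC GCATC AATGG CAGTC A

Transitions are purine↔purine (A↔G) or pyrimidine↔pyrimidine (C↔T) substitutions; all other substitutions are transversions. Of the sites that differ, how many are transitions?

2

The sequences differ at positions 5 (T/C, transition), 7 (A/C, transversion), 9 (A/T, transversion), 21 (G/A, transition).
Of the 4 differences, 2 transitions and 2 transversions, so the answer is 2.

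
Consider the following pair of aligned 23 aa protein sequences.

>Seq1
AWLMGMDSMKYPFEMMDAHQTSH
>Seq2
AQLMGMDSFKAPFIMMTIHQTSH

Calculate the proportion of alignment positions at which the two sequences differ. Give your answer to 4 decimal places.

Mismatches occur at site 2 (W↔Q), site 9 (M↔F), site 11 (Y↔A), site 14 (E↔I), site 17 (D↔T), site 18 (A↔I).
There are 6 differences over 23 sites, so p = 6/23 = 0.2609.

0.2609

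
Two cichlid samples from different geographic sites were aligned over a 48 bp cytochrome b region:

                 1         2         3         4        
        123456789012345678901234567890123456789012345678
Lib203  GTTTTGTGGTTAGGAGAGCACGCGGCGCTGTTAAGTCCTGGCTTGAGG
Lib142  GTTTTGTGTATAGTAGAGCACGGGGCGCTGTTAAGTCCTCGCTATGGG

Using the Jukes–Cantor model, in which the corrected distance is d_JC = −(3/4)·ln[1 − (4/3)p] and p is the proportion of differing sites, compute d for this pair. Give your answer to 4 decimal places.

0.1885

Mismatches occur at site 9 (G↔T), site 10 (T↔A), site 14 (G↔T), site 23 (C↔G), site 40 (G↔C), site 44 (T↔A), site 45 (G↔T), site 46 (A↔G).
p = 8/48 = 0.166667.
d = −0.75 · ln(1 − (4/3)·0.166667) = −0.75 · ln(0.777777) = −0.75 · (-0.251315) = 0.1885.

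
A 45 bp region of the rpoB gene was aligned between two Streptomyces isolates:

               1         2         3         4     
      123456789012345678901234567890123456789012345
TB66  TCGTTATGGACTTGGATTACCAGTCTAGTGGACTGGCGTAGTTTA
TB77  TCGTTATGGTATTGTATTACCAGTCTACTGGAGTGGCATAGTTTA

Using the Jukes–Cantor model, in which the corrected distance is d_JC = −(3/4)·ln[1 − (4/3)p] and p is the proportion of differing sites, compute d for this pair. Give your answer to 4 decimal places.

0.1468

Mismatches occur at site 10 (A→T), site 11 (C→A), site 15 (G→T), site 28 (G→C), site 33 (C→G), site 38 (G→A).
p = 6/45 = 0.133333.
d = −0.75 · ln(1 − (4/3)·0.133333) = −0.75 · ln(0.822223) = −0.75 · (-0.195744) = 0.1468.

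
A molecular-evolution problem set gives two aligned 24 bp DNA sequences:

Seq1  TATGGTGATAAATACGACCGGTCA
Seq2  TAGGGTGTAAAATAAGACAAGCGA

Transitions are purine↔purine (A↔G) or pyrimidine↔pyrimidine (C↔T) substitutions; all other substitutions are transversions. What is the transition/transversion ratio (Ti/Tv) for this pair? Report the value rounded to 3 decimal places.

0.333

Mismatches occur at site 3 (T→G, transversion), site 8 (A→T, transversion), site 9 (T→A, transversion), site 15 (C→A, transversion), site 19 (C→A, transversion), site 20 (G→A, transition), site 22 (T→C, transition), site 23 (C→G, transversion).
Of the 8 differences, 2 transitions and 6 transversions, so Ti/Tv = 2/6 = 0.333.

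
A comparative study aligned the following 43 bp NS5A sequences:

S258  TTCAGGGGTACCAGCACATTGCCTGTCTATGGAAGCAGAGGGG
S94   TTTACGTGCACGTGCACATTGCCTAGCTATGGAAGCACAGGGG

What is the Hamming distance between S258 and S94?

9

The sequences differ at positions 3 (C/T), 5 (G/C), 7 (G/T), 9 (T/C), 12 (C/G), 13 (A/T), 25 (G/A), 26 (T/G), 38 (G/C).
That gives 9 mismatches out of 43 aligned sites, so the Hamming distance is 9.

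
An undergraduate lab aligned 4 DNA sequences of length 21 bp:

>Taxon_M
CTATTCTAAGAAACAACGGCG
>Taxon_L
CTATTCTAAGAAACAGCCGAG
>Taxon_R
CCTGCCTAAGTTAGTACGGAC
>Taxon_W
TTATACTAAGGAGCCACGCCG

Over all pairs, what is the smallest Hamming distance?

3

Pairwise Hamming distances:
  Taxon_M vs Taxon_L: 3
  Taxon_M vs Taxon_R: 10
  Taxon_M vs Taxon_W: 6
  Taxon_L vs Taxon_R: 11
  Taxon_L vs Taxon_W: 9
  Taxon_R vs Taxon_W: 13
The smallest is 3, between Taxon_M and Taxon_L.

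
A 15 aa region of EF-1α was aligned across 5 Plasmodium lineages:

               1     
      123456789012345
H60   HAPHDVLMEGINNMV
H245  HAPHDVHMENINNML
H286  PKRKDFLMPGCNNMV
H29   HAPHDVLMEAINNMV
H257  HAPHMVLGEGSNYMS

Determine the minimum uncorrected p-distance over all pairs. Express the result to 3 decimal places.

0.067

Pairwise Hamming distances:
  H60 vs H245: 3
  H60 vs H286: 7
  H60 vs H29: 1
  H60 vs H257: 5
  H245 vs H286: 10
  H245 vs H29: 3
  H245 vs H257: 7
  H286 vs H29: 8
  H286 vs H257: 11
  H29 vs H257: 6
The smallest is 1 mismatch, between H60 and H29; p = 1/15 = 0.067.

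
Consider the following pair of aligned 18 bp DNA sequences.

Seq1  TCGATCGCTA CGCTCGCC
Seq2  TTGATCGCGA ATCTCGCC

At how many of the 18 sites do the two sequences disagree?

4

Mismatches occur at site 2 (C↔T), site 9 (T↔G), site 11 (C↔A), site 12 (G↔T).
That gives 4 mismatches out of 18 aligned sites, so the Hamming distance is 4.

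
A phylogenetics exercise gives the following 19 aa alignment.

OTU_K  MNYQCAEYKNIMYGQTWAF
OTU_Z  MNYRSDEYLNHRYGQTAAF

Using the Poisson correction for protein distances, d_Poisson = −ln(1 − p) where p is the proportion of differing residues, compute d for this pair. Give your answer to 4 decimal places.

Differing sites — 4:Q/R; 5:C/S; 6:A/D; 9:K/L; 11:I/H; 12:M/R; 17:W/A.
p = 7/19 = 0.368421.
d = −ln(1 − 0.368421) = −ln(0.631579) = 0.4595.

0.4595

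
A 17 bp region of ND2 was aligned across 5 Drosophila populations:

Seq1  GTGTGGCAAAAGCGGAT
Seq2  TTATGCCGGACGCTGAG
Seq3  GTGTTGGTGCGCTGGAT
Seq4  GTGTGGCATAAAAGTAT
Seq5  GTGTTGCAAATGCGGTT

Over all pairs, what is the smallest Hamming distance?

Pairwise Hamming distances:
  Seq1 vs Seq2: 8
  Seq1 vs Seq3: 8
  Seq1 vs Seq4: 4
  Seq1 vs Seq5: 3
  Seq2 vs Seq3: 12
  Seq2 vs Seq4: 11
  Seq2 vs Seq5: 10
  Seq3 vs Seq4: 9
  Seq3 vs Seq5: 8
  Seq4 vs Seq5: 7
The smallest is 3, between Seq1 and Seq5.

3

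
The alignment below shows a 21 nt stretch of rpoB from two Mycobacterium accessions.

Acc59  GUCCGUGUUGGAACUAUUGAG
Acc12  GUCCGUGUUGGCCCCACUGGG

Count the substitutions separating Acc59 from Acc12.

5

The sequences differ at positions 12 (A/C), 13 (A/C), 15 (U/C), 17 (U/C), 20 (A/G).
That gives 5 mismatches out of 21 aligned sites, so the Hamming distance is 5.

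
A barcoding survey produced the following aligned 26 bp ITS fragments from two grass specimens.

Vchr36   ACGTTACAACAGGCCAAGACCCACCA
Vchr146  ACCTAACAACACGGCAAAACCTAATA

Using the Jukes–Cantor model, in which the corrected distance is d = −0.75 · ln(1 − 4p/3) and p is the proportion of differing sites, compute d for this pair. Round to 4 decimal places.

Mismatches occur at site 3 (G/C), site 5 (T/A), site 12 (G/C), site 14 (C/G), site 18 (G/A), site 22 (C/T), site 24 (C/A), site 25 (C/T).
p = 8/26 = 0.307692.
d = −0.75 · ln(1 − (4/3)·0.307692) = −0.75 · ln(0.589744) = −0.75 · (-0.528067) = 0.3961.

0.3961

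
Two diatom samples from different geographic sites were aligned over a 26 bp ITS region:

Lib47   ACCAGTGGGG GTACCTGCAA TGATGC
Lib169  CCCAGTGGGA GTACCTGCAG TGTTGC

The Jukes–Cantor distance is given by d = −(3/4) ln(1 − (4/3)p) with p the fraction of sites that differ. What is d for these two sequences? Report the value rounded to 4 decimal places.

Differing sites — 1:A/C; 10:G/A; 20:A/G; 23:A/T.
p = 4/26 = 0.153846.
d = −0.75 · ln(1 − (4/3)·0.153846) = −0.75 · ln(0.794872) = −0.75 · (-0.229574) = 0.1722.

0.1722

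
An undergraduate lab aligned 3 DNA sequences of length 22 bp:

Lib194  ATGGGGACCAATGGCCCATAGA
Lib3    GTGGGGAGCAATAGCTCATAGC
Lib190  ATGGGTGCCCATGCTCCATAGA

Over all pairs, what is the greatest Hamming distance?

Pairwise Hamming distances:
  Lib194 vs Lib3: 5
  Lib194 vs Lib190: 5
  Lib3 vs Lib190: 10
The largest is 10, between Lib3 and Lib190.

10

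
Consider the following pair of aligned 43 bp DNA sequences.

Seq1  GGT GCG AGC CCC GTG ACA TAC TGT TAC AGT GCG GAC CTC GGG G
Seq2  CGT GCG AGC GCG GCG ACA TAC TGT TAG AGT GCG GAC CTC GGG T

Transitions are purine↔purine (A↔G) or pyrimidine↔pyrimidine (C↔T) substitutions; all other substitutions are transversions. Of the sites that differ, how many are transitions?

Differing sites — 1:G/C (Tv); 10:C/G (Tv); 12:C/G (Tv); 14:T/C (Ti); 27:C/G (Tv); 43:G/T (Tv).
Of the 6 differences, 1 transition and 5 transversions, so the answer is 1.

1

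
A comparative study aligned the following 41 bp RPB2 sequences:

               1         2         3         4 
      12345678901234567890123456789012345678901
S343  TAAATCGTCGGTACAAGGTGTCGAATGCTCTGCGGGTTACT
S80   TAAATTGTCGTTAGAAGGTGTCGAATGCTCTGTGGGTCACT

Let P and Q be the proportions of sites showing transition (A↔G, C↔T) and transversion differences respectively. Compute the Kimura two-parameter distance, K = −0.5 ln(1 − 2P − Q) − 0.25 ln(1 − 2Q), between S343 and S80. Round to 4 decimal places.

0.1342

Mismatches occur at site 6 (C↔T, transition), site 11 (G↔T, transversion), site 14 (C↔G, transversion), site 33 (C↔T, transition), site 38 (T↔C, transition).
Of the 5 differences, 3 transitions and 2 transversions over 41 sites: P = 3/41 = 0.073171, Q = 2/41 = 0.048780.
d = −0.5·ln(0.804878) − 0.25·ln(0.902440) = −0.5·(-0.217065) − 0.25·(-0.102653) = 0.1342.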